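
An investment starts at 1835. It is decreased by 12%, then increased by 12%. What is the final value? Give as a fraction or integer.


Start: 1835
Step 1: decrease by 12% => multiply by 88/100
  1835 * 88/100 = 8074/5
Step 2: increase by 12% => multiply by 112/100
  8074/5 * 112/100 = 226072/125
Final value = 226072/125

226072/125


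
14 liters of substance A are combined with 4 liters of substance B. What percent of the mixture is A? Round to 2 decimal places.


Volume of A = 14 L
Volume of B = 4 L
Total volume = 14 + 4 = 18 L
Percentage of A = (14/18) * 100
= 77.78%

77.78


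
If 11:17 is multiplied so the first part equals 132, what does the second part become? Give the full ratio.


Original ratio: 11:17
First term target: 132
Scale factor = 132 / 11 = 12
Multiply second term: 17 * 12 = 204
Equivalent ratio = 132:204

132:204


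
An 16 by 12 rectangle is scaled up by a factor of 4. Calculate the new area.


Original dimensions: 16 x 12
Enlargement factor = 4
New width = 16 * 4 = 64
New height = 12 * 4 = 48
New area = 64 * 48 = 3072

3072


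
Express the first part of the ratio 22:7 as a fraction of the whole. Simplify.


Total parts = 22 + 7 = 29
First part fraction = 22/29
Simplify: 22/29 = 22/29

22/29


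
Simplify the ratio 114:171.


Find GCD(114, 171)
GCD = 57
Divide both by 57: 114/57 = 2, 171/57 = 3
Simplified ratio = 2:3

2:3


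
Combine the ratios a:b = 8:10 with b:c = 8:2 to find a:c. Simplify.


Given a:b = 8:10 and b:c = 8:2
Make b consistent. Multiply first ratio by 8: a:b = 64:80
Multiply second ratio by 10: b:c = 80:20
Now b = 80 in both, so a:b:c = 64:80:20
Therefore a:c = 64:20
Simplify by GCD: a:c = 16:5

16:5


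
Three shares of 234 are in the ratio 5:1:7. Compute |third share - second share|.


Total parts = 5 + 1 + 7 = 13
Value per part = 234 / 13 = 18
Shares: 5*18=90, 1*18=18, 7*18=126
Third share = 126, second share = 18
Difference = |126 - 18| = 108

108


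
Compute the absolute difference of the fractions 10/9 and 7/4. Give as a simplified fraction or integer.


Simplify: 10/9 = 10/9 and 7/4 = 7/4
Find common denominator: LCD = 36
Convert: 40/36 and 63/36
Difference = |40 - 63|/36 = 23/36
Simplified = 23/36

23/36


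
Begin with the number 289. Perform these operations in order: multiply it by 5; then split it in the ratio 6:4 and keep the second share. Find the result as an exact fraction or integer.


Start with 289.
Step 1: Multiply by 5: 289 * 5 = 1445
Step 2: Split 6:4, second share = 1445 * 4/10 = 578
Final result = 578

578


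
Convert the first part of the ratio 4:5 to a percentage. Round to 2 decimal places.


Total parts = 4 + 5 = 9
First part fraction = 4/9
Percentage = (4/9) * 100
= 0.444444 * 100
= 44.44%

44.44


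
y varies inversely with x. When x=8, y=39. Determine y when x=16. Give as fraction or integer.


Inverse proportion: y = k/x
Find k: k = 8 * 39 = 312
Compute y at x=16: y = 312/16
y = 39/2

39/2


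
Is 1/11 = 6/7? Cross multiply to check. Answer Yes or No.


Cross multiply to check 1/11 = 6/7
Left cross product: 1 * 7 = 7
Right cross product: 11 * 6 = 66
7 != 66
Not equal, so proportions differ => No

No


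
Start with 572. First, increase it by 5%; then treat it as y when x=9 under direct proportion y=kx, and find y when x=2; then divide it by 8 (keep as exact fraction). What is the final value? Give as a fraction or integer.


Start with 572.
Step 1: Increase by 5%: 572 * 105/100 = 3003/5
Step 2: Direct prop: k = (3003/5)/9; new y = k*2 = 3003/5*2/9 = 2002/15
Step 3: Divide by 8: 2002/15 / 8 = 1001/60
Final result = 1001/60

1001/60


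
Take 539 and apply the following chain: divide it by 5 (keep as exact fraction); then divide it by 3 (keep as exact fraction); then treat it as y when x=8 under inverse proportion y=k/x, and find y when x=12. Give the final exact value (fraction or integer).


Start with 539.
Step 1: Divide by 5: 539 / 5 = 539/5
Step 2: Divide by 3: 539/5 / 3 = 539/15
Step 3: Inverse prop: k = (539/15)*8; new y = k/12 = 539/15*8/12 = 1078/45
Final result = 1078/45

1078/45


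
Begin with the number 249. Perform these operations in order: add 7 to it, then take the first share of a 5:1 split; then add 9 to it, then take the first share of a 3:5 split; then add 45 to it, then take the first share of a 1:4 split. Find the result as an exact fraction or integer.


Start with 249.
Step 1: Add 7: 249+7=256; split 5:1 first = 256*5/6 = 640/3
Step 2: Add 9: 640/3+9=667/3; split 3:5 first = 667/3*3/8 = 667/8
Step 3: Add 45: 667/8+45=1027/8; split 1:4 first = 1027/8*1/5 = 1027/40
Final result = 1027/40

1027/40


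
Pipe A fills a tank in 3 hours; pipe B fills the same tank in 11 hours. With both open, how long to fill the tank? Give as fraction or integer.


Rate of A = 1/3 job per hour
Rate of B = 1/11 job per hour
Combined rate = 1/3 + 1/11
Find common denominator: (11 + 3)/(3*11) = 14/33
Combined rate = 14/33 job per hour
Time together = 1 / (14/33) = 33/14 hours

33/14


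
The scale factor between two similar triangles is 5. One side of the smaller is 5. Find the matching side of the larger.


Similar triangles have proportional sides
Scale factor = 5
Smaller side = 5
Corresponding larger side = 5 * 5
= 25

25


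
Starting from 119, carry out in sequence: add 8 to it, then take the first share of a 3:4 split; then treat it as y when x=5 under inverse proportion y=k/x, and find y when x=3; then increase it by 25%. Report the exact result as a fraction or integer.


Start with 119.
Step 1: Add 8: 119+8=127; split 3:4 first = 127*3/7 = 381/7
Step 2: Inverse prop: k = (381/7)*5; new y = k/3 = 381/7*5/3 = 635/7
Step 3: Increase by 25%: 635/7 * 125/100 = 3175/28
Final result = 3175/28

3175/28


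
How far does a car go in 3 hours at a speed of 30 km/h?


Using distance = speed * time
Speed = 30 km/h
Time = 3 hours
Distance = 30 * 3
= 90 km

90


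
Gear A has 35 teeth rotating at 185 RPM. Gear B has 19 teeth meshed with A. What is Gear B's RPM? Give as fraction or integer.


Gear ratio: teeth_A * RPM_A = teeth_B * RPM_B
35 * 185 = 19 * RPM_B
6475 = 19 * RPM_B
RPM_B = 6475 / 19
RPM_B = 6475/19

6475/19


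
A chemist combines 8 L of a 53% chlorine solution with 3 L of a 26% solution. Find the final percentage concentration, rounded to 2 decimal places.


Solute in mixture 1 = 53% of 8 L = 8*53/100 = 106/25 L
Solute in mixture 2 = 26% of 3 L = 3*26/100 = 39/50 L
Total solute = 106/25 + 39/50 = 251/50 L
Total volume = 8 + 3 = 11 L
Final concentration = 251/50/11 * 100 = 45.64%

45.64


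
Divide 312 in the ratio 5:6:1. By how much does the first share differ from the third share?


Total parts = 5 + 6 + 1 = 12
Value per part = 312 / 12 = 26
Shares: 5*26=130, 6*26=156, 1*26=26
First share = 130, third share = 26
Difference = |130 - 26| = 104

104


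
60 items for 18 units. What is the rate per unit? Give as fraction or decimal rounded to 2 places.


Total items = 60
Number of units = 18
Unit rate = 60 / 18
= 3.33 items per unit

3.33


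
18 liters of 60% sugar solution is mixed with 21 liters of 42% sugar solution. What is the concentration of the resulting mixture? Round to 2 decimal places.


Solute in mixture 1 = 60% of 18 L = 18*60/100 = 54/5 L
Solute in mixture 2 = 42% of 21 L = 21*42/100 = 441/50 L
Total solute = 54/5 + 441/50 = 981/50 L
Total volume = 18 + 21 = 39 L
Final concentration = 981/50/39 * 100 = 50.31%

50.31


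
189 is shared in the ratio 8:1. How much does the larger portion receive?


Total parts = 8 + 1 = 9
Value per part = 189 / 9 = 21
First share = 8 * 21 = 168
Second share = 1 * 21 = 21
Larger share = 168

168


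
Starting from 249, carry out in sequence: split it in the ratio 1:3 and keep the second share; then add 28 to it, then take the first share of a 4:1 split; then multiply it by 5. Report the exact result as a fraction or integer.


Start with 249.
Step 1: Split 1:3, second share = 249 * 3/4 = 747/4
Step 2: Add 28: 747/4+28=859/4; split 4:1 first = 859/4*4/5 = 859/5
Step 3: Multiply by 5: 859/5 * 5 = 859
Final result = 859

859


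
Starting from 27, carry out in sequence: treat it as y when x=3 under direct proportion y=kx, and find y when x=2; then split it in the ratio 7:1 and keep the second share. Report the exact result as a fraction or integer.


Start with 27.
Step 1: Direct prop: k = (27)/3; new y = k*2 = 27*2/3 = 18
Step 2: Split 7:1, second share = 18 * 1/8 = 9/4
Final result = 9/4

9/4


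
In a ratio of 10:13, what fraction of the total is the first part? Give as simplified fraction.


Total parts = 10 + 13 = 23
First part fraction = 10/23
Simplify: 10/23 = 10/23

10/23


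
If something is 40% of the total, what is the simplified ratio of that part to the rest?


Part = 40%, Remainder = 60%
Ratio = 40:60
GCD(40, 60) = 20
Simplify: 2:3 = 2:3

2:3


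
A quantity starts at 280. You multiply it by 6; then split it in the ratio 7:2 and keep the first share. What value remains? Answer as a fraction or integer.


Start with 280.
Step 1: Multiply by 6: 280 * 6 = 1680
Step 2: Split 7:2, first share = 1680 * 7/9 = 3920/3
Final result = 3920/3

3920/3


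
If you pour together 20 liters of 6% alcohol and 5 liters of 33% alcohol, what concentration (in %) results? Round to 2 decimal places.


Solute in mixture 1 = 6% of 20 L = 20*6/100 = 6/5 L
Solute in mixture 2 = 33% of 5 L = 5*33/100 = 33/20 L
Total solute = 6/5 + 33/20 = 57/20 L
Total volume = 20 + 5 = 25 L
Final concentration = 57/20/25 * 100 = 11.40%

11.40


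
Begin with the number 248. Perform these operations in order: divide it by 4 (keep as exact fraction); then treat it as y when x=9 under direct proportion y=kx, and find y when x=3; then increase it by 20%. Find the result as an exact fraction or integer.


Start with 248.
Step 1: Divide by 4: 248 / 4 = 62
Step 2: Direct prop: k = (62)/9; new y = k*3 = 62*3/9 = 62/3
Step 3: Increase by 20%: 62/3 * 120/100 = 124/5
Final result = 124/5

124/5


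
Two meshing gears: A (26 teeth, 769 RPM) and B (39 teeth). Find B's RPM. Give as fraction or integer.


Gear ratio: teeth_A * RPM_A = teeth_B * RPM_B
26 * 769 = 39 * RPM_B
19994 = 39 * RPM_B
RPM_B = 19994 / 39
RPM_B = 1538/3

1538/3


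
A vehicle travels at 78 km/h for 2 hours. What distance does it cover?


Using distance = speed * time
Speed = 78 km/h
Time = 2 hours
Distance = 78 * 2
= 156 km

156


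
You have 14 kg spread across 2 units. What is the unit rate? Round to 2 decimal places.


Total kg = 14
Number of units = 2
Unit rate = 14 / 2
= 7 kg per unit

7


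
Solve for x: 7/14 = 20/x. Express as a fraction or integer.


Setting up: 7/14 = 20/x
Cross multiply: 7 * x = 14 * 20
7x = 280
x = 280/7
x = 40

40


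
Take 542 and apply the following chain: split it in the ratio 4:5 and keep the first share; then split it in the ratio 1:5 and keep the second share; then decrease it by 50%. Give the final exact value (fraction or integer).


Start with 542.
Step 1: Split 4:5, first share = 542 * 4/9 = 2168/9
Step 2: Split 1:5, second share = 2168/9 * 5/6 = 5420/27
Step 3: Decrease by 50%: 5420/27 * 50/100 = 2710/27
Final result = 2710/27

2710/27


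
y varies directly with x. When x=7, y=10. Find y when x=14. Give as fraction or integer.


Direct proportion: y = kx
Find k: k = 10/7 = 10/7
Compute y at x=14: y = 10/7 * 14
y = 20

20


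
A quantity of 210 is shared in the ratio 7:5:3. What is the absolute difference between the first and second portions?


Total parts = 7 + 5 + 3 = 15
Value per part = 210 / 15 = 14
Shares: 7*14=98, 5*14=70, 3*14=42
First share = 98, second share = 70
Difference = |98 - 70| = 28

28


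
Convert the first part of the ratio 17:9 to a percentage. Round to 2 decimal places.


Total parts = 17 + 9 = 26
First part fraction = 17/26
Percentage = (17/26) * 100
= 0.653846 * 100
= 65.38%

65.38


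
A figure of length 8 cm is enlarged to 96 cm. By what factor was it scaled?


Original length = 8 cm
Scaled length = 96 cm
Scale factor = 96 / 8
= 12

12


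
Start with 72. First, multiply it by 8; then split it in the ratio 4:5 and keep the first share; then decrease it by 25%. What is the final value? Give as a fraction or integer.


Start with 72.
Step 1: Multiply by 8: 72 * 8 = 576
Step 2: Split 4:5, first share = 576 * 4/9 = 256
Step 3: Decrease by 25%: 256 * 75/100 = 192
Final result = 192

192


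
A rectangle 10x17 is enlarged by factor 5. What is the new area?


Original dimensions: 10 x 17
Enlargement factor = 5
New width = 10 * 5 = 50
New height = 17 * 5 = 85
New area = 50 * 85 = 4250

4250


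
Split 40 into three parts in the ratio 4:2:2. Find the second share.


Ratio = 4:2:2
Total parts = 4 + 2 + 2 = 8
Value per part = 40 / 8 = 5
First share = 4 * 5 = 20
Middle share = 2 * 5 = 10
Third share = 2 * 5 = 10

10


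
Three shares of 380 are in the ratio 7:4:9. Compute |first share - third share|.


Total parts = 7 + 4 + 9 = 20
Value per part = 380 / 20 = 19
Shares: 7*19=133, 4*19=76, 9*19=171
First share = 133, third share = 171
Difference = |133 - 171| = 38

38


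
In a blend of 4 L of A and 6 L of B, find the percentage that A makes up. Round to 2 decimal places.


Volume of A = 4 L
Volume of B = 6 L
Total volume = 4 + 6 = 10 L
Percentage of A = (4/10) * 100
= 40.00%

40.00


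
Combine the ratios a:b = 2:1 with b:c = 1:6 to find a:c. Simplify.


Given a:b = 2:1 and b:c = 1:6
Make b consistent. Multiply first ratio by 1: a:b = 2:1
Multiply second ratio by 1: b:c = 1:6
Now b = 1 in both, so a:b:c = 2:1:6
Therefore a:c = 2:6
Simplify by GCD: a:c = 1:3

1:3


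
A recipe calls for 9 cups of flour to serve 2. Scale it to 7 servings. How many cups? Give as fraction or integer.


Original: 9 cups for 2 servings
Target servings = 7
Scaling factor = 7/2
New amount = 9 * 7/2
= 63/2
= 63/2 cups

63/2


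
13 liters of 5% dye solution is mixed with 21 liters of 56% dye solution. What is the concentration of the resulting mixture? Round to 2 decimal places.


Solute in mixture 1 = 5% of 13 L = 13*5/100 = 13/20 L
Solute in mixture 2 = 56% of 21 L = 21*56/100 = 294/25 L
Total solute = 13/20 + 294/25 = 1241/100 L
Total volume = 13 + 21 = 34 L
Final concentration = 1241/100/34 * 100 = 36.50%

36.50


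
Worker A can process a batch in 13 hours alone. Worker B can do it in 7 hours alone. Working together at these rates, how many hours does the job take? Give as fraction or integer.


Rate of A = 1/13 job per hour
Rate of B = 1/7 job per hour
Combined rate = 1/13 + 1/7
Find common denominator: (7 + 13)/(13*7) = 20/91
Combined rate = 20/91 job per hour
Time together = 1 / (20/91) = 91/20 hours

91/20


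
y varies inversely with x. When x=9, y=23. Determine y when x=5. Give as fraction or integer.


Inverse proportion: y = k/x
Find k: k = 9 * 23 = 207
Compute y at x=5: y = 207/5
y = 207/5

207/5


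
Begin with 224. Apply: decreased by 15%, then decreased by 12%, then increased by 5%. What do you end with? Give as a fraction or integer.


Start: 224
Step 1: decrease by 15% => multiply by 85/100
  224 * 85/100 = 952/5
Step 2: decrease by 12% => multiply by 88/100
  952/5 * 88/100 = 20944/125
Step 3: increase by 5% => multiply by 105/100
  20944/125 * 105/100 = 109956/625
Final value = 109956/625

109956/625


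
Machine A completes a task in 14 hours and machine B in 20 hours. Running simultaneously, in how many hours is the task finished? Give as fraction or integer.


Rate of A = 1/14 job per hour
Rate of B = 1/20 job per hour
Combined rate = 1/14 + 1/20
Find common denominator: (20 + 14)/(14*20) = 34/280
Combined rate = 17/140 job per hour
Time together = 1 / (17/140) = 140/17 hours

140/17


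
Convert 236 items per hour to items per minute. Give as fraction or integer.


Converting from per hour to per minute
Rate = 236 items per hour
Divide by 60: 236/60
= 59/15 items per minute

59/15


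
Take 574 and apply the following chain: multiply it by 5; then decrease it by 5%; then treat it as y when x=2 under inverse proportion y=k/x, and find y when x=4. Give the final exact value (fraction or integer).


Start with 574.
Step 1: Multiply by 5: 574 * 5 = 2870
Step 2: Decrease by 5%: 2870 * 95/100 = 5453/2
Step 3: Inverse prop: k = (5453/2)*2; new y = k/4 = 5453/2*2/4 = 5453/4
Final result = 5453/4

5453/4


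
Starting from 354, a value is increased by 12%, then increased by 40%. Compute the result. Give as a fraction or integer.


Start: 354
Step 1: increase by 12% => multiply by 112/100
  354 * 112/100 = 9912/25
Step 2: increase by 40% => multiply by 140/100
  9912/25 * 140/100 = 69384/125
Final value = 69384/125

69384/125


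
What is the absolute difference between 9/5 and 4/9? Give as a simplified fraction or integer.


Simplify: 9/5 = 9/5 and 4/9 = 4/9
Find common denominator: LCD = 45
Convert: 81/45 and 20/45
Difference = |81 - 20|/45 = 61/45
Simplified = 61/45

61/45


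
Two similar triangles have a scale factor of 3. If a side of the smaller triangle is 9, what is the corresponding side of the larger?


Similar triangles have proportional sides
Scale factor = 3
Smaller side = 9
Corresponding larger side = 9 * 3
= 27

27


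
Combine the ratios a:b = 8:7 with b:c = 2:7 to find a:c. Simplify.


Given a:b = 8:7 and b:c = 2:7
Make b consistent. Multiply first ratio by 2: a:b = 16:14
Multiply second ratio by 7: b:c = 14:49
Now b = 14 in both, so a:b:c = 16:14:49
Therefore a:c = 16:49
Simplify by GCD: a:c = 16:49

16:49


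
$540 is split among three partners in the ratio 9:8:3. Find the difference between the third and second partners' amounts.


Total parts = 9 + 8 + 3 = 20
Value per part = 540 / 20 = 27
Shares: 9*27=243, 8*27=216, 3*27=81
Third share = 81, second share = 216
Difference = |81 - 216| = 135

135


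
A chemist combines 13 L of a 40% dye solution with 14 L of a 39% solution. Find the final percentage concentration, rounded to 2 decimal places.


Solute in mixture 1 = 40% of 13 L = 13*40/100 = 26/5 L
Solute in mixture 2 = 39% of 14 L = 14*39/100 = 273/50 L
Total solute = 26/5 + 273/50 = 533/50 L
Total volume = 13 + 14 = 27 L
Final concentration = 533/50/27 * 100 = 39.48%

39.48


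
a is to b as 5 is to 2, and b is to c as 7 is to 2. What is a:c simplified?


Given a:b = 5:2 and b:c = 7:2
Make b consistent. Multiply first ratio by 7: a:b = 35:14
Multiply second ratio by 2: b:c = 14:4
Now b = 14 in both, so a:b:c = 35:14:4
Therefore a:c = 35:4
Simplify by GCD: a:c = 35:4

35:4


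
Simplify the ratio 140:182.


Find GCD(140, 182)
GCD = 14
Divide both by 14: 140/14 = 10, 182/14 = 13
Simplified ratio = 10:13

10:13


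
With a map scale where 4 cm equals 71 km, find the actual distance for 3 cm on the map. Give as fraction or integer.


Map scale: 4 cm = 71 km
Measured distance on map = 3 cm
Set up proportion: 3 * 71 / 4
= 213 / 4
= 213/4 km

213/4


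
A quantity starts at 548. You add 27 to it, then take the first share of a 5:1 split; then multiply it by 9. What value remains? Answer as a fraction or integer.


Start with 548.
Step 1: Add 27: 548+27=575; split 5:1 first = 575*5/6 = 2875/6
Step 2: Multiply by 9: 2875/6 * 9 = 8625/2
Final result = 8625/2

8625/2


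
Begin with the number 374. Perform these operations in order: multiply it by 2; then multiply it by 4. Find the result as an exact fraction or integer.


Start with 374.
Step 1: Multiply by 2: 374 * 2 = 748
Step 2: Multiply by 4: 748 * 4 = 2992
Final result = 2992

2992


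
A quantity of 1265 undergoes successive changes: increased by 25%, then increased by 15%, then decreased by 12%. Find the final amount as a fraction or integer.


Start: 1265
Step 1: increase by 25% => multiply by 125/100
  1265 * 125/100 = 6325/4
Step 2: increase by 15% => multiply by 115/100
  6325/4 * 115/100 = 29095/16
Step 3: decrease by 12% => multiply by 88/100
  29095/16 * 88/100 = 64009/40
Final value = 64009/40

64009/40


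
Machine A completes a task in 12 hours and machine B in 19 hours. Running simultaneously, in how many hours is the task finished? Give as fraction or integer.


Rate of A = 1/12 job per hour
Rate of B = 1/19 job per hour
Combined rate = 1/12 + 1/19
Find common denominator: (19 + 12)/(12*19) = 31/228
Combined rate = 31/228 job per hour
Time together = 1 / (31/228) = 228/31 hours

228/31


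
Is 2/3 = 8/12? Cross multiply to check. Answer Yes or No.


Cross multiply to check 2/3 = 8/12
Left cross product: 2 * 12 = 24
Right cross product: 3 * 8 = 24
24 = 24
Equal, so proportions match => Yes

Yes


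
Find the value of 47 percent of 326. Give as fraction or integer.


Compute 47% of 326
Convert percentage: 47% = 47/100
Multiply: 326 * 47/100
= 15322/100
= 7661/50

7661/50


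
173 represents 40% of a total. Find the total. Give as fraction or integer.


Given: 173 is 40% of the whole
Set up: 173 = 40/100 * whole
whole = 173 * 100 / 40
whole = 17300 / 40
whole = 865/2

865/2


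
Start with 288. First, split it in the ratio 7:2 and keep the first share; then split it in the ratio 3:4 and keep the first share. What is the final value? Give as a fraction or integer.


Start with 288.
Step 1: Split 7:2, first share = 288 * 7/9 = 224
Step 2: Split 3:4, first share = 224 * 3/7 = 96
Final result = 96

96


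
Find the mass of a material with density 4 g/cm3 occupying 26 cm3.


Using mass = density * volume
Density = 4 g/cm3
Volume = 26 cm3
Mass = 4 * 26
= 104 g

104


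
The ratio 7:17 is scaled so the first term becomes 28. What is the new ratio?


Original ratio: 7:17
First term target: 28
Scale factor = 28 / 7 = 4
Multiply second term: 17 * 4 = 68
Equivalent ratio = 28:68

28:68


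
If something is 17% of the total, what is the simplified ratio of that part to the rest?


Part = 17%, Remainder = 83%
Ratio = 17:83
GCD(17, 83) = 1
Simplify: 17:83 = 17:83

17:83


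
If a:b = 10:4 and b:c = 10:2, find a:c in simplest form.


Given a:b = 10:4 and b:c = 10:2
Make b consistent. Multiply first ratio by 10: a:b = 100:40
Multiply second ratio by 4: b:c = 40:8
Now b = 40 in both, so a:b:c = 100:40:8
Therefore a:c = 100:8
Simplify by GCD: a:c = 25:2

25:2


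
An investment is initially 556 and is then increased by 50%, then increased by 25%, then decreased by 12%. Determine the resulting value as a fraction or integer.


Start: 556
Step 1: increase by 50% => multiply by 150/100
  556 * 150/100 = 834
Step 2: increase by 25% => multiply by 125/100
  834 * 125/100 = 2085/2
Step 3: decrease by 12% => multiply by 88/100
  2085/2 * 88/100 = 4587/5
Final value = 4587/5

4587/5


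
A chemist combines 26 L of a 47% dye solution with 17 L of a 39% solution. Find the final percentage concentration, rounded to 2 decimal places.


Solute in mixture 1 = 47% of 26 L = 26*47/100 = 611/50 L
Solute in mixture 2 = 39% of 17 L = 17*39/100 = 663/100 L
Total solute = 611/50 + 663/100 = 377/20 L
Total volume = 26 + 17 = 43 L
Final concentration = 377/20/43 * 100 = 43.84%

43.84


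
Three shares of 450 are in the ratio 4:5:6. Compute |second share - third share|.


Total parts = 4 + 5 + 6 = 15
Value per part = 450 / 15 = 30
Shares: 4*30=120, 5*30=150, 6*30=180
Second share = 150, third share = 180
Difference = |150 - 180| = 30

30


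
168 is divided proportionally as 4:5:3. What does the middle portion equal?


Ratio = 4:5:3
Total parts = 4 + 5 + 3 = 12
Value per part = 168 / 12 = 14
First share = 4 * 14 = 56
Middle share = 5 * 14 = 70
Third share = 3 * 14 = 42

70


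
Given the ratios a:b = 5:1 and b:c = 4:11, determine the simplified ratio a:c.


Given a:b = 5:1 and b:c = 4:11
Make b consistent. Multiply first ratio by 4: a:b = 20:4
Multiply second ratio by 1: b:c = 4:11
Now b = 4 in both, so a:b:c = 20:4:11
Therefore a:c = 20:11
Simplify by GCD: a:c = 20:11

20:11


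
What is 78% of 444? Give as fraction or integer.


Compute 78% of 444
Convert percentage: 78% = 78/100
Multiply: 444 * 78/100
= 34632/100
= 8658/25

8658/25


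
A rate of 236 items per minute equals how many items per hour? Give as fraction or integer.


Converting from per minute to per hour
Rate = 236 items per minute
Multiply by 60: 236 * 60
= 14160 items per hour

14160


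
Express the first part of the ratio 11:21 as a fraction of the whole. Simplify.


Total parts = 11 + 21 = 32
First part fraction = 11/32
Simplify: 11/32 = 11/32

11/32


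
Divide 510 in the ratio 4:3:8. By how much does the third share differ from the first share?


Total parts = 4 + 3 + 8 = 15
Value per part = 510 / 15 = 34
Shares: 4*34=136, 3*34=102, 8*34=272
Third share = 272, first share = 136
Difference = |272 - 136| = 136

136


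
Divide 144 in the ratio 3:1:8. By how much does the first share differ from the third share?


Total parts = 3 + 1 + 8 = 12
Value per part = 144 / 12 = 12
Shares: 3*12=36, 1*12=12, 8*12=96
First share = 36, third share = 96
Difference = |36 - 96| = 60

60


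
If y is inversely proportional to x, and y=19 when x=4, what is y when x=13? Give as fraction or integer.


Inverse proportion: y = k/x
Find k: k = 4 * 19 = 76
Compute y at x=13: y = 76/13
y = 76/13

76/13


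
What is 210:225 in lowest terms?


Find GCD(210, 225)
GCD = 15
Divide both by 15: 210/15 = 14, 225/15 = 15
Simplified ratio = 14:15

14:15


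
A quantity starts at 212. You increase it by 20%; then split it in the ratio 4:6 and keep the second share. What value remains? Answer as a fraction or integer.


Start with 212.
Step 1: Increase by 20%: 212 * 120/100 = 1272/5
Step 2: Split 4:6, second share = 1272/5 * 6/10 = 3816/25
Final result = 3816/25

3816/25


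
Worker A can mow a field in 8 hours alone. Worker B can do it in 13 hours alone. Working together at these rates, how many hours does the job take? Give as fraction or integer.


Rate of A = 1/8 job per hour
Rate of B = 1/13 job per hour
Combined rate = 1/8 + 1/13
Find common denominator: (13 + 8)/(8*13) = 21/104
Combined rate = 21/104 job per hour
Time together = 1 / (21/104) = 104/21 hours

104/21


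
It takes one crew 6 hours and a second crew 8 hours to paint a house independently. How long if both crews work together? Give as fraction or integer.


Rate of A = 1/6 job per hour
Rate of B = 1/8 job per hour
Combined rate = 1/6 + 1/8
Find common denominator: (8 + 6)/(6*8) = 14/48
Combined rate = 7/24 job per hour
Time together = 1 / (7/24) = 24/7 hours

24/7


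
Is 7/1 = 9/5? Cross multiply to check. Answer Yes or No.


Cross multiply to check 7/1 = 9/5
Left cross product: 7 * 5 = 35
Right cross product: 1 * 9 = 9
35 != 9
Not equal, so proportions differ => No

No


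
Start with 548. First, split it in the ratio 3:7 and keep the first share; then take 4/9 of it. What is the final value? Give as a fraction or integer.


Start with 548.
Step 1: Split 3:7, first share = 548 * 3/10 = 822/5
Step 2: Take 4/9: 822/5 * 4/9 = 1096/15
Final result = 1096/15

1096/15


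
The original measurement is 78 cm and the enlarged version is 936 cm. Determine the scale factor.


Original length = 78 cm
Scaled length = 936 cm
Scale factor = 936 / 78
= 12

12


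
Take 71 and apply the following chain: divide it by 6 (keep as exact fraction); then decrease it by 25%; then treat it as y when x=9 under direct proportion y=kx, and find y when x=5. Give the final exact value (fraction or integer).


Start with 71.
Step 1: Divide by 6: 71 / 6 = 71/6
Step 2: Decrease by 25%: 71/6 * 75/100 = 71/8
Step 3: Direct prop: k = (71/8)/9; new y = k*5 = 71/8*5/9 = 355/72
Final result = 355/72

355/72


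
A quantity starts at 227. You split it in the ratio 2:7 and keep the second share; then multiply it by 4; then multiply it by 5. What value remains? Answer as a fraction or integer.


Start with 227.
Step 1: Split 2:7, second share = 227 * 7/9 = 1589/9
Step 2: Multiply by 4: 1589/9 * 4 = 6356/9
Step 3: Multiply by 5: 6356/9 * 5 = 31780/9
Final result = 31780/9

31780/9


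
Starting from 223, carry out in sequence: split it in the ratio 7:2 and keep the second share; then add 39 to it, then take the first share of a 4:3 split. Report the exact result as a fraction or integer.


Start with 223.
Step 1: Split 7:2, second share = 223 * 2/9 = 446/9
Step 2: Add 39: 446/9+39=797/9; split 4:3 first = 797/9*4/7 = 3188/63
Final result = 3188/63

3188/63


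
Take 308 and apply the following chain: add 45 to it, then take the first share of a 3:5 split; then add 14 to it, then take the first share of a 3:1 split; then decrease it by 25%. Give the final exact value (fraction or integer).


Start with 308.
Step 1: Add 45: 308+45=353; split 3:5 first = 353*3/8 = 1059/8
Step 2: Add 14: 1059/8+14=1171/8; split 3:1 first = 1171/8*3/4 = 3513/32
Step 3: Decrease by 25%: 3513/32 * 75/100 = 10539/128
Final result = 10539/128

10539/128


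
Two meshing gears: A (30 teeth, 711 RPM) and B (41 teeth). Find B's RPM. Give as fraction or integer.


Gear ratio: teeth_A * RPM_A = teeth_B * RPM_B
30 * 711 = 41 * RPM_B
21330 = 41 * RPM_B
RPM_B = 21330 / 41
RPM_B = 21330/41

21330/41


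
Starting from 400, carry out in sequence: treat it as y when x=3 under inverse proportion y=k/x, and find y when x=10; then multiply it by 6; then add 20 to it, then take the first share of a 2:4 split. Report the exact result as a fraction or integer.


Start with 400.
Step 1: Inverse prop: k = (400)*3; new y = k/10 = 400*3/10 = 120
Step 2: Multiply by 6: 120 * 6 = 720
Step 3: Add 20: 720+20=740; split 2:4 first = 740*2/6 = 740/3
Final result = 740/3

740/3


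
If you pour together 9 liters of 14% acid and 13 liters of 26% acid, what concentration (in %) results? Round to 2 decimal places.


Solute in mixture 1 = 14% of 9 L = 9*14/100 = 63/50 L
Solute in mixture 2 = 26% of 13 L = 13*26/100 = 169/50 L
Total solute = 63/50 + 169/50 = 116/25 L
Total volume = 9 + 13 = 22 L
Final concentration = 116/25/22 * 100 = 21.09%

21.09


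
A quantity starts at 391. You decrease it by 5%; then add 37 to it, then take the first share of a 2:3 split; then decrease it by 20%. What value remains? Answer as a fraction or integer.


Start with 391.
Step 1: Decrease by 5%: 391 * 95/100 = 7429/20
Step 2: Add 37: 7429/20+37=8169/20; split 2:3 first = 8169/20*2/5 = 8169/50
Step 3: Decrease by 20%: 8169/50 * 80/100 = 16338/125
Final result = 16338/125

16338/125


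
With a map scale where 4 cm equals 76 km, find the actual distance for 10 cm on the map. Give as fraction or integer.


Map scale: 4 cm = 76 km
Measured distance on map = 10 cm
Set up proportion: 10 * 76 / 4
= 760 / 4
= 190 km

190


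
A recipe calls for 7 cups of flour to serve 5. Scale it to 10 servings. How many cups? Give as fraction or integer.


Original: 7 cups for 5 servings
Target servings = 10
Scaling factor = 10/5
New amount = 7 * 10/5
= 70/5
= 14 cups

14


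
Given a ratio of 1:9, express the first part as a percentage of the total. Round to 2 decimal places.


Total parts = 1 + 9 = 10
First part fraction = 1/10
Percentage = (1/10) * 100
= 0.1 * 100
= 10.00%

10.00


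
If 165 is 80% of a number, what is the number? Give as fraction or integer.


Given: 165 is 80% of the whole
Set up: 165 = 80/100 * whole
whole = 165 * 100 / 80
whole = 16500 / 80
whole = 825/4

825/4


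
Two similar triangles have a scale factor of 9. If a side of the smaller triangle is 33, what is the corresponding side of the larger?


Similar triangles have proportional sides
Scale factor = 9
Smaller side = 33
Corresponding larger side = 33 * 9
= 297

297


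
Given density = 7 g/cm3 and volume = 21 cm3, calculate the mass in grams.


Using mass = density * volume
Density = 7 g/cm3
Volume = 21 cm3
Mass = 7 * 21
= 147 g

147


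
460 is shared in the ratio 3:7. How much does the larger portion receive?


Total parts = 3 + 7 = 10
Value per part = 460 / 10 = 46
First share = 3 * 46 = 138
Second share = 7 * 46 = 322
Larger share = 322

322


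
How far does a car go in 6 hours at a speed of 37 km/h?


Using distance = speed * time
Speed = 37 km/h
Time = 6 hours
Distance = 37 * 6
= 222 km

222


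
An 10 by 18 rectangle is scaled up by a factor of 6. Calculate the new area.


Original dimensions: 10 x 18
Enlargement factor = 6
New width = 10 * 6 = 60
New height = 18 * 6 = 108
New area = 60 * 108 = 6480

6480


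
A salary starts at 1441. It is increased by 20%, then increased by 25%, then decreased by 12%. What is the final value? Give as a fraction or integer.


Start: 1441
Step 1: increase by 20% => multiply by 120/100
  1441 * 120/100 = 8646/5
Step 2: increase by 25% => multiply by 125/100
  8646/5 * 125/100 = 4323/2
Step 3: decrease by 12% => multiply by 88/100
  4323/2 * 88/100 = 47553/25
Final value = 47553/25

47553/25


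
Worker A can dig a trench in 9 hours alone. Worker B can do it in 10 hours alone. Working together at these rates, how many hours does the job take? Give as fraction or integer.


Rate of A = 1/9 job per hour
Rate of B = 1/10 job per hour
Combined rate = 1/9 + 1/10
Find common denominator: (10 + 9)/(9*10) = 19/90
Combined rate = 19/90 job per hour
Time together = 1 / (19/90) = 90/19 hours

90/19


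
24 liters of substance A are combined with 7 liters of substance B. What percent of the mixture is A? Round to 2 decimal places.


Volume of A = 24 L
Volume of B = 7 L
Total volume = 24 + 7 = 31 L
Percentage of A = (24/31) * 100
= 77.42%

77.42


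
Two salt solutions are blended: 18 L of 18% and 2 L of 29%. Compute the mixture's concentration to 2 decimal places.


Solute in mixture 1 = 18% of 18 L = 18*18/100 = 81/25 L
Solute in mixture 2 = 29% of 2 L = 2*29/100 = 29/50 L
Total solute = 81/25 + 29/50 = 191/50 L
Total volume = 18 + 2 = 20 L
Final concentration = 191/50/20 * 100 = 19.10%

19.10


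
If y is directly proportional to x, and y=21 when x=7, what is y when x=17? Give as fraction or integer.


Direct proportion: y = kx
Find k: k = 21/7 = 3
Compute y at x=17: y = 3 * 17
y = 51

51


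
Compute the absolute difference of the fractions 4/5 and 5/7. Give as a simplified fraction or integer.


Simplify: 4/5 = 4/5 and 5/7 = 5/7
Find common denominator: LCD = 35
Convert: 28/35 and 25/35
Difference = |28 - 25|/35 = 3/35
Simplified = 3/35

3/35


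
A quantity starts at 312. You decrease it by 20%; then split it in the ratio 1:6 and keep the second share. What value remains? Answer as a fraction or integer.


Start with 312.
Step 1: Decrease by 20%: 312 * 80/100 = 1248/5
Step 2: Split 1:6, second share = 1248/5 * 6/7 = 7488/35
Final result = 7488/35

7488/35


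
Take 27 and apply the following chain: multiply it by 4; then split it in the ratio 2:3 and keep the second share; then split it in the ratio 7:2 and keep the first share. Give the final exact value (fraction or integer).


Start with 27.
Step 1: Multiply by 4: 27 * 4 = 108
Step 2: Split 2:3, second share = 108 * 3/5 = 324/5
Step 3: Split 7:2, first share = 324/5 * 7/9 = 252/5
Final result = 252/5

252/5


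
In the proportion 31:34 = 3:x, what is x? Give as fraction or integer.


Setting up: 31/34 = 3/x
Cross multiply: 31 * x = 34 * 3
31x = 102
x = 102/31
x = 102/31

102/31


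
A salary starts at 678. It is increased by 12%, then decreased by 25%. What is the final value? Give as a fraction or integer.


Start: 678
Step 1: increase by 12% => multiply by 112/100
  678 * 112/100 = 18984/25
Step 2: decrease by 25% => multiply by 75/100
  18984/25 * 75/100 = 14238/25
Final value = 14238/25

14238/25


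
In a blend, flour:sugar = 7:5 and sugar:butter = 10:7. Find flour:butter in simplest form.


Given a:b = 7:5 and b:c = 10:7
Make b consistent. Multiply first ratio by 10: a:b = 70:50
Multiply second ratio by 5: b:c = 50:35
Now b = 50 in both, so a:b:c = 70:50:35
Therefore a:c = 70:35
Simplify by GCD: a:c = 2:1

2:1


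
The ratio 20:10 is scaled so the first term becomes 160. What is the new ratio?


Original ratio: 20:10
First term target: 160
Scale factor = 160 / 20 = 8
Multiply second term: 10 * 8 = 80
Equivalent ratio = 160:80

160:80


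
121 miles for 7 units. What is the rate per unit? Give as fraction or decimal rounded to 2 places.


Total miles = 121
Number of units = 7
Unit rate = 121 / 7
= 17.29 miles per unit

17.29


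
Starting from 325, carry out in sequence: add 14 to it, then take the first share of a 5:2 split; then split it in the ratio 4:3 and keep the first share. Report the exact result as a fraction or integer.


Start with 325.
Step 1: Add 14: 325+14=339; split 5:2 first = 339*5/7 = 1695/7
Step 2: Split 4:3, first share = 1695/7 * 4/7 = 6780/49
Final result = 6780/49

6780/49


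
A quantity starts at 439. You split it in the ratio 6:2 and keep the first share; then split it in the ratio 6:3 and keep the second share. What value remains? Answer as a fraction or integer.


Start with 439.
Step 1: Split 6:2, first share = 439 * 6/8 = 1317/4
Step 2: Split 6:3, second share = 1317/4 * 3/9 = 439/4
Final result = 439/4

439/4


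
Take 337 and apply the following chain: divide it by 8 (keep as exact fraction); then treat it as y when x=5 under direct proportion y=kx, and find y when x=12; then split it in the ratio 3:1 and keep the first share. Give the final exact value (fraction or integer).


Start with 337.
Step 1: Divide by 8: 337 / 8 = 337/8
Step 2: Direct prop: k = (337/8)/5; new y = k*12 = 337/8*12/5 = 1011/10
Step 3: Split 3:1, first share = 1011/10 * 3/4 = 3033/40
Final result = 3033/40

3033/40


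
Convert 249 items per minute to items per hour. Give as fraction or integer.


Converting from per minute to per hour
Rate = 249 items per minute
Multiply by 60: 249 * 60
= 14940 items per hour

14940


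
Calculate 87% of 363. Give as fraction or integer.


Compute 87% of 363
Convert percentage: 87% = 87/100
Multiply: 363 * 87/100
= 31581/100
= 31581/100

31581/100


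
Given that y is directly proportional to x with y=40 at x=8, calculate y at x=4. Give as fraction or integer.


Direct proportion: y = kx
Find k: k = 40/8 = 5
Compute y at x=4: y = 5 * 4
y = 20

20


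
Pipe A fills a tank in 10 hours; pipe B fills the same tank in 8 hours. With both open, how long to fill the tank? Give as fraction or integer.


Rate of A = 1/10 job per hour
Rate of B = 1/8 job per hour
Combined rate = 1/10 + 1/8
Find common denominator: (8 + 10)/(10*8) = 18/80
Combined rate = 9/40 job per hour
Time together = 1 / (9/40) = 40/9 hours

40/9


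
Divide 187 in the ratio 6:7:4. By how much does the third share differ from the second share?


Total parts = 6 + 7 + 4 = 17
Value per part = 187 / 17 = 11
Shares: 6*11=66, 7*11=77, 4*11=44
Third share = 44, second share = 77
Difference = |44 - 77| = 33

33


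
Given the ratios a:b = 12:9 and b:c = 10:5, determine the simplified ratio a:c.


Given a:b = 12:9 and b:c = 10:5
Make b consistent. Multiply first ratio by 10: a:b = 120:90
Multiply second ratio by 9: b:c = 90:45
Now b = 90 in both, so a:b:c = 120:90:45
Therefore a:c = 120:45
Simplify by GCD: a:c = 8:3

8:3


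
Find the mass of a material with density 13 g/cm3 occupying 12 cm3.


Using mass = density * volume
Density = 13 g/cm3
Volume = 12 cm3
Mass = 13 * 12
= 156 g

156


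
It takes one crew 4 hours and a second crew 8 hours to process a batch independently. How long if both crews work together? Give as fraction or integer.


Rate of A = 1/4 job per hour
Rate of B = 1/8 job per hour
Combined rate = 1/4 + 1/8
Find common denominator: (8 + 4)/(4*8) = 12/32
Combined rate = 3/8 job per hour
Time together = 1 / (3/8) = 8/3 hours

8/3


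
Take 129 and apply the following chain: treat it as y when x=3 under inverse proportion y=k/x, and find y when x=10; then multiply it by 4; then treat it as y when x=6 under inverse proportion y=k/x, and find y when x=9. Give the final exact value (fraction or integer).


Start with 129.
Step 1: Inverse prop: k = (129)*3; new y = k/10 = 129*3/10 = 387/10
Step 2: Multiply by 4: 387/10 * 4 = 774/5
Step 3: Inverse prop: k = (774/5)*6; new y = k/9 = 774/5*6/9 = 516/5
Final result = 516/5

516/5
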